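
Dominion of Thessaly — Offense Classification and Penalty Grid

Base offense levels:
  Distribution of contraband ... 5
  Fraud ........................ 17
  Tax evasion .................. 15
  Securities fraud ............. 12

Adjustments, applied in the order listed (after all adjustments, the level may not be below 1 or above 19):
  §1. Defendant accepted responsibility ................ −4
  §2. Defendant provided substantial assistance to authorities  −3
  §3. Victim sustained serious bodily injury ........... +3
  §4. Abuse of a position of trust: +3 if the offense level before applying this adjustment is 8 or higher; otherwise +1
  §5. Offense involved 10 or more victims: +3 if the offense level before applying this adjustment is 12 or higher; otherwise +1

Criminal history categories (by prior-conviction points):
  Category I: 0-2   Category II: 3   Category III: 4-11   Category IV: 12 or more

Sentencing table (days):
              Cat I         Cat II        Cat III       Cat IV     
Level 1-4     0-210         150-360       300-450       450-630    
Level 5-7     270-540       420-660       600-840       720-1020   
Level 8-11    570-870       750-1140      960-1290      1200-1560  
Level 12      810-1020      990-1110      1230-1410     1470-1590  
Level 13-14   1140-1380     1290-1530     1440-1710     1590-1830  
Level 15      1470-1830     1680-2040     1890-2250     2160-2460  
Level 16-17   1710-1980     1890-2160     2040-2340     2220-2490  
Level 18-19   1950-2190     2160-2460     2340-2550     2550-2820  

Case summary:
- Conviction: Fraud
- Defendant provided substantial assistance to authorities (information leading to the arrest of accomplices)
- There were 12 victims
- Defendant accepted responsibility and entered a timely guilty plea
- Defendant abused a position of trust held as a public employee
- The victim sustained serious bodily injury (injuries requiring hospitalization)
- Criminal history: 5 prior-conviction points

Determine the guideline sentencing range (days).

Base offense level for fraud: 17.
§1 applies: 17 − 4 = 13.
§2 applies: 13 − 3 = 10.
§3 applies: 10 + 3 = 13.
§4 applies (level before this adjustment is 13 ≥ 8, so +3): 13 + 3 = 16.
§5 applies (level before this adjustment is 16 ≥ 12, so +3): 16 + 3 = 19.
Final offense level: 19.
Criminal history: 5 prior points → Category III (4-11).
Level 19 falls in the 18-19 band.
Grid: Level 18-19 × Category III = 2340-2550 days.

2340-2550 days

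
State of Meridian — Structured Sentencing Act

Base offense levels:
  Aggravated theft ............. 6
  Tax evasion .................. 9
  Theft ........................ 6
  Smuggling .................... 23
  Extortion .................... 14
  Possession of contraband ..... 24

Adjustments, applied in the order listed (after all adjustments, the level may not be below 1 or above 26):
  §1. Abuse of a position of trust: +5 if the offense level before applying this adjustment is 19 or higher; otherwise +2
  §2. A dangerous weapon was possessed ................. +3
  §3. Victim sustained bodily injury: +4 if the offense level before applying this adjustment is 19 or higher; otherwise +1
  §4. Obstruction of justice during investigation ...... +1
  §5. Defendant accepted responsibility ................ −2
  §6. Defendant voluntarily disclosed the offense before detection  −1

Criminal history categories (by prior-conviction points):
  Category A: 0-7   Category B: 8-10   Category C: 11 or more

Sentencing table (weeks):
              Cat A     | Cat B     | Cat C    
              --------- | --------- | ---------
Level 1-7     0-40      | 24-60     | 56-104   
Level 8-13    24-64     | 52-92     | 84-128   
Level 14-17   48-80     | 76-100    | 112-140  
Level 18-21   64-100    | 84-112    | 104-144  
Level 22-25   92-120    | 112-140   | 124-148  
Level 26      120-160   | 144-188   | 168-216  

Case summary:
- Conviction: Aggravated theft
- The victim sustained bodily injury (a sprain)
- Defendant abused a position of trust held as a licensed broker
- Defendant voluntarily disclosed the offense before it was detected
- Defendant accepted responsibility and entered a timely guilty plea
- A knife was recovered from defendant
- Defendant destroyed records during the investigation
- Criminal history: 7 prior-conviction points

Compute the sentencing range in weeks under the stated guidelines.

24-64 weeks

Base offense level for aggravated theft: 6.
§1 applies (level before this adjustment is 6 < 19, so +2): 6 + 2 = 8.
§2 applies: 8 + 3 = 11.
§3 applies (level before this adjustment is 11 < 19, so +1): 11 + 1 = 12.
§4 applies: 12 + 1 = 13.
§5 applies: 13 − 2 = 11.
§6 applies: 11 − 1 = 10.
Final offense level: 10.
Criminal history: 7 prior points → Category A (0-7).
Level 10 falls in the 8-13 band.
Grid: Level 8-13 × Category A = 24-64 weeks.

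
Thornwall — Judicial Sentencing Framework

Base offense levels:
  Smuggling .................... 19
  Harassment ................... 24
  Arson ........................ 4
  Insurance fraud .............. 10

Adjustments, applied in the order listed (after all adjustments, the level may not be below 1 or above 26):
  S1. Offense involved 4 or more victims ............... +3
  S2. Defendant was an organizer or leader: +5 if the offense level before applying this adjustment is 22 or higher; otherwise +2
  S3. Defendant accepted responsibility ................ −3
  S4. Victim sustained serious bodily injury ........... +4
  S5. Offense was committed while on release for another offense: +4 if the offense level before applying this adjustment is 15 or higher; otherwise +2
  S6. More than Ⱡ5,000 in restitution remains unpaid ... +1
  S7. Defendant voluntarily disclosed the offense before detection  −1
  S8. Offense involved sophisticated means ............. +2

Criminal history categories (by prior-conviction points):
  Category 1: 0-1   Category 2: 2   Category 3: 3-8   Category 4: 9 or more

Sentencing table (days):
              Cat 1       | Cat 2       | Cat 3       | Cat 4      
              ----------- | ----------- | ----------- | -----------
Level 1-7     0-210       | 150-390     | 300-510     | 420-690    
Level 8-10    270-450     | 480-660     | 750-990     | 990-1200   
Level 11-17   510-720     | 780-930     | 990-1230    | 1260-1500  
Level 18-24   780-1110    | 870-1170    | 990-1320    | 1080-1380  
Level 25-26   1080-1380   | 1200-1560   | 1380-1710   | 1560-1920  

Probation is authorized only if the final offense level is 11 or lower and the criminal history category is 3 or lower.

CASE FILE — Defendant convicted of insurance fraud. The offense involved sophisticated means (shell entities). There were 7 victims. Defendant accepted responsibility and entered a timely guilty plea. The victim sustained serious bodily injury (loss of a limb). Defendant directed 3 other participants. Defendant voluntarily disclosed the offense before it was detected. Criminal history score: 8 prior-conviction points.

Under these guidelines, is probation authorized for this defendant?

Base offense level for insurance fraud: 10.
S1 applies: 10 + 3 = 13.
S2 applies (level before this adjustment is 13 < 22, so +2): 13 + 2 = 15.
S3 applies: 15 − 3 = 12.
S4 applies: 12 + 4 = 16.
S5 does not apply.
S6 does not apply.
S7 applies: 16 − 1 = 15.
S8 applies: 15 + 2 = 17.
Final offense level: 17.
Criminal history: 8 prior points → Category 3 (3-8).
Level 17 falls in the 11-17 band.
Grid: Level 11-17 × Category 3 = 990-1230 days.
Probation check: level 17 > 11 and category 3 ≤ 3 → not eligible.

No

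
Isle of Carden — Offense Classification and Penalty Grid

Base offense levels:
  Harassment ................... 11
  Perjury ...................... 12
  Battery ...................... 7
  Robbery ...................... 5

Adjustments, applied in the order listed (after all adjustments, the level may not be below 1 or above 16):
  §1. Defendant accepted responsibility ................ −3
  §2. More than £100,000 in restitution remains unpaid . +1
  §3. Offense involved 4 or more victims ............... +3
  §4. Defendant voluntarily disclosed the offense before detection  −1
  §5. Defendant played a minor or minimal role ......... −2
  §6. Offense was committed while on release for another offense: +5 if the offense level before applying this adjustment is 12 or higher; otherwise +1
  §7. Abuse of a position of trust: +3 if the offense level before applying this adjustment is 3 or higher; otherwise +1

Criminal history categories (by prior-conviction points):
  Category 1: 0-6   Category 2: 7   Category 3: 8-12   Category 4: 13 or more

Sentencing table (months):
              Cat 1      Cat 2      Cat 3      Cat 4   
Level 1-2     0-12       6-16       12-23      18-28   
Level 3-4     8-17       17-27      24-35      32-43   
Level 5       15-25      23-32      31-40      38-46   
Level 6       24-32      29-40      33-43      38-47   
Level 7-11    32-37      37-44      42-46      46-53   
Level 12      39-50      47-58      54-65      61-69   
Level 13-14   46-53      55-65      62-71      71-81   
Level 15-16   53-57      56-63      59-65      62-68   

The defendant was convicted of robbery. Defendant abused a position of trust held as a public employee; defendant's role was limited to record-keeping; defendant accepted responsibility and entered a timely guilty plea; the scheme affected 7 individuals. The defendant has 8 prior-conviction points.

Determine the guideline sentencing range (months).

Base offense level for robbery: 5.
§1 applies: 5 − 3 = 2.
§2 does not apply.
§3 applies: 2 + 3 = 5.
§4 does not apply.
§5 applies: 5 − 2 = 3.
§7 applies (level before this adjustment is 3 ≥ 3, so +3): 3 + 3 = 6.
Final offense level: 6.
Criminal history: 8 prior points → Category 3 (8-12).
Level 6 falls in the 6 band.
Grid: Level 6 × Category 3 = 33-43 months.

33-43 months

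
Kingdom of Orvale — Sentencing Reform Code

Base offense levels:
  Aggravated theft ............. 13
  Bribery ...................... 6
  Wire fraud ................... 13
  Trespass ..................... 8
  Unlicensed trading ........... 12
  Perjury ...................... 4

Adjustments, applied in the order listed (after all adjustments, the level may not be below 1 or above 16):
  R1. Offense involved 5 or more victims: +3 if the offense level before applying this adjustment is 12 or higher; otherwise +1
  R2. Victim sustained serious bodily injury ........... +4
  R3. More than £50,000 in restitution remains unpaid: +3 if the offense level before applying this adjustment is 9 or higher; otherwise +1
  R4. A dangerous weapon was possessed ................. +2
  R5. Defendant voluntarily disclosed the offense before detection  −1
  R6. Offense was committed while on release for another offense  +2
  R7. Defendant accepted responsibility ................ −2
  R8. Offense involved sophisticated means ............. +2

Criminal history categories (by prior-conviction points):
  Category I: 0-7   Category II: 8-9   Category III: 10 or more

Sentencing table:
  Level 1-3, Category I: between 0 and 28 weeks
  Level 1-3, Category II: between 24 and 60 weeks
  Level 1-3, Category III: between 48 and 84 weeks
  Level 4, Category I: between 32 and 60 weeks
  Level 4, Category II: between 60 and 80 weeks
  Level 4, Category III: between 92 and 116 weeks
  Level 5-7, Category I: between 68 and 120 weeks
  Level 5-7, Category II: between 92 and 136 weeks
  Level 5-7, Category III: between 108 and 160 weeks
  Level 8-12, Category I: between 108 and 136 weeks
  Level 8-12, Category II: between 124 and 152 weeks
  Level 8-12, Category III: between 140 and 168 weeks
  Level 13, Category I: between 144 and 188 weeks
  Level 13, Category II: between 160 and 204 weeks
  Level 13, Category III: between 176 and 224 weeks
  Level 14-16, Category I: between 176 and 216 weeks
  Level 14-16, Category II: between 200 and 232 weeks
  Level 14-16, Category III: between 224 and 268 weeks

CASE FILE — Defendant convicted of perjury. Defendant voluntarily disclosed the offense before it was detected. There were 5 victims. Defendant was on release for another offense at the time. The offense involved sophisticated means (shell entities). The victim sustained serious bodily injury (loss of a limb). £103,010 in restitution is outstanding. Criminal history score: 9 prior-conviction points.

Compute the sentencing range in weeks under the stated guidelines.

Base offense level for perjury: 4.
R1 applies (level before this adjustment is 4 < 12, so +1): 4 + 1 = 5.
R2 applies: 5 + 4 = 9.
R3 applies (level before this adjustment is 9 ≥ 9, so +3): 9 + 3 = 12.
R4 does not apply.
R5 applies: 12 − 1 = 11.
R6 applies: 11 + 2 = 13.
R7 does not apply.
R8 applies: 13 + 2 = 15.
Final offense level: 15.
Criminal history: 9 prior points → Category II (8-9).
Level 15 falls in the 14-16 band.
Grid: Level 14-16 × Category II = 200-232 weeks.

200-232 weeks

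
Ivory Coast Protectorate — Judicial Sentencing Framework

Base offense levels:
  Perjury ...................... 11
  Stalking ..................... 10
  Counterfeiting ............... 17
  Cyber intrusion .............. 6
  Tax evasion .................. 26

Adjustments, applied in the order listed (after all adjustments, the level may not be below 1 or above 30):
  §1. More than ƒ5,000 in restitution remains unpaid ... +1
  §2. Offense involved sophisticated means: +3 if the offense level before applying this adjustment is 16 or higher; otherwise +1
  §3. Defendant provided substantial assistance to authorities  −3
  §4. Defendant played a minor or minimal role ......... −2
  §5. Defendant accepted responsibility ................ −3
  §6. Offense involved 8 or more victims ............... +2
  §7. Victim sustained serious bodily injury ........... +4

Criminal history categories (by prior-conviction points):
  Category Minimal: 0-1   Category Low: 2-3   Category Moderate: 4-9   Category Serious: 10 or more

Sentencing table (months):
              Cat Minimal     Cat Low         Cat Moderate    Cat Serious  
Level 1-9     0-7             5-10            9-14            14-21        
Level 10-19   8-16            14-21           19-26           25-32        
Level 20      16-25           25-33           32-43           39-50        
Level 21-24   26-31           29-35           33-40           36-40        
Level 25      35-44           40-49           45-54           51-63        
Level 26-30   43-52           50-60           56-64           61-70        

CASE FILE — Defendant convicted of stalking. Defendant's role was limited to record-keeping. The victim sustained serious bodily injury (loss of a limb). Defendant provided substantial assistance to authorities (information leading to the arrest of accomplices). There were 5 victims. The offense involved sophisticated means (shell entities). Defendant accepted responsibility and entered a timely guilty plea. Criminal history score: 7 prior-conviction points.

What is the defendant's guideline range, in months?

9-14 months

Base offense level for stalking: 10.
§2 applies (level before this adjustment is 10 < 16, so +1): 10 + 1 = 11.
§3 applies: 11 − 3 = 8.
§4 applies: 8 − 2 = 6.
§5 applies: 6 − 3 = 3.
§7 applies: 3 + 4 = 7.
Final offense level: 7.
Criminal history: 7 prior points → Category Moderate (4-9).
Level 7 falls in the 1-9 band.
Grid: Level 1-9 × Category Moderate = 9-14 months.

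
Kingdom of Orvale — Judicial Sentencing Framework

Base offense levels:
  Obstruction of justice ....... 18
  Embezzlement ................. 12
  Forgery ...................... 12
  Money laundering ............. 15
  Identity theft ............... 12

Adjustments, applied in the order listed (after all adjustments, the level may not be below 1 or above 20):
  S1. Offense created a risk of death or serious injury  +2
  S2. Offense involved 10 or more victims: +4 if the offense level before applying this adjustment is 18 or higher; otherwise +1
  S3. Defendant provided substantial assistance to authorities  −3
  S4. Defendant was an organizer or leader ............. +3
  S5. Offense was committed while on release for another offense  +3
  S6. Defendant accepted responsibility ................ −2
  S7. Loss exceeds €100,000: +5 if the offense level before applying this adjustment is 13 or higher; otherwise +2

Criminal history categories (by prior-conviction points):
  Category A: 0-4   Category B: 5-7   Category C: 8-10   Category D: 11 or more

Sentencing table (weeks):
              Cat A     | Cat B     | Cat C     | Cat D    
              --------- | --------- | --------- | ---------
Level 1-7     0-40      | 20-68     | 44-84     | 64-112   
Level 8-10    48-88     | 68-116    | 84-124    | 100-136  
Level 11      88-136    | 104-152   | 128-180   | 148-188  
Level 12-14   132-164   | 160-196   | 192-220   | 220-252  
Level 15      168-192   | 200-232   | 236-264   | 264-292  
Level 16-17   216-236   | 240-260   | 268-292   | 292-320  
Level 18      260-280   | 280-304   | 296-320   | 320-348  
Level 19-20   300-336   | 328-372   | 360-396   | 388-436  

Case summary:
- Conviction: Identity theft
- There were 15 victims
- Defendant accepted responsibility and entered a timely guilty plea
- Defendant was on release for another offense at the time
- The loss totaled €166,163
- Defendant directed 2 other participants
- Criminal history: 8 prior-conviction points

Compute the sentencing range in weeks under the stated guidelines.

Base offense level for identity theft: 12.
S2 applies (level before this adjustment is 12 < 18, so +1): 12 + 1 = 13.
S3 does not apply.
S4 applies: 13 + 3 = 16.
S5 applies: 16 + 3 = 19.
S6 applies: 19 − 2 = 17.
S7 applies (level before this adjustment is 17 ≥ 13, so +5): 17 + 5 = 22.
Level 22 exceeds the maximum of 20; capped at 20.
Final offense level: 20.
Criminal history: 8 prior points → Category C (8-10).
Level 20 falls in the 19-20 band.
Grid: Level 19-20 × Category C = 360-396 weeks.

360-396 weeks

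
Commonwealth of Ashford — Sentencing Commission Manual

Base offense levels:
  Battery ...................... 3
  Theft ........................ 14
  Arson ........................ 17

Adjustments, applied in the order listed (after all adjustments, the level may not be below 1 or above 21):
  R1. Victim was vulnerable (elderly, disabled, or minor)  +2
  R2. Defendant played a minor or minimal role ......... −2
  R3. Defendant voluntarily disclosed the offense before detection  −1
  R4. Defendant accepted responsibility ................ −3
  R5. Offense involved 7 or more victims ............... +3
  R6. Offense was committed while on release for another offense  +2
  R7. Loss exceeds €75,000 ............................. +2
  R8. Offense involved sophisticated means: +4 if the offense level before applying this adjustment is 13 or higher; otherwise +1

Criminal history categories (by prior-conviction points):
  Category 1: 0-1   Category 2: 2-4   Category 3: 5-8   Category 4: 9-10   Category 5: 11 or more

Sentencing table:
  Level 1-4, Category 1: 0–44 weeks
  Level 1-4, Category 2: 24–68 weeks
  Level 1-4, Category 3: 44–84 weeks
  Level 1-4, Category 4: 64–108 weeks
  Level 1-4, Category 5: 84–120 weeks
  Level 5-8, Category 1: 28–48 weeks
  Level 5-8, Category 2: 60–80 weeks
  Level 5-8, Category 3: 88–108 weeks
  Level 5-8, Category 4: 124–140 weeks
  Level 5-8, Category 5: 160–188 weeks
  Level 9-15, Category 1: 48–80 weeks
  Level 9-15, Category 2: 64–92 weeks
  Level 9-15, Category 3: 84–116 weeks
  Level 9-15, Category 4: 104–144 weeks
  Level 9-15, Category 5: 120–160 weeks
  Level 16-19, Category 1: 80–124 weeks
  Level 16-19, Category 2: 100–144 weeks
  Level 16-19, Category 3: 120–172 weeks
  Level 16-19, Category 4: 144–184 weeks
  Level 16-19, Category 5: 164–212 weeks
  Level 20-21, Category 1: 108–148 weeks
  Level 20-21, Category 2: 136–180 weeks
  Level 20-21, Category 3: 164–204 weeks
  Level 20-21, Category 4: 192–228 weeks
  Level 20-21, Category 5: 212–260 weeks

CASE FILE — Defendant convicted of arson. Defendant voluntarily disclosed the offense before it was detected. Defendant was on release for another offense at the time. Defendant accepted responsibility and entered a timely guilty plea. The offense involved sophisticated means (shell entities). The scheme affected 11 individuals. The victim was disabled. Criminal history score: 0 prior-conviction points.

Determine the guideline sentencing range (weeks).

108-148 weeks

Base offense level for arson: 17.
R1 applies: 17 + 2 = 19.
R3 applies: 19 − 1 = 18.
R4 applies: 18 − 3 = 15.
R5 applies: 15 + 3 = 18.
R6 applies: 18 + 2 = 20.
R7 does not apply.
R8 applies (level before this adjustment is 20 ≥ 13, so +4): 20 + 4 = 24.
Level 24 exceeds the maximum of 21; capped at 21.
Final offense level: 21.
Criminal history: 0 prior points → Category 1 (0-1).
Level 21 falls in the 20-21 band.
Grid: Level 20-21 × Category 1 = 108-148 weeks.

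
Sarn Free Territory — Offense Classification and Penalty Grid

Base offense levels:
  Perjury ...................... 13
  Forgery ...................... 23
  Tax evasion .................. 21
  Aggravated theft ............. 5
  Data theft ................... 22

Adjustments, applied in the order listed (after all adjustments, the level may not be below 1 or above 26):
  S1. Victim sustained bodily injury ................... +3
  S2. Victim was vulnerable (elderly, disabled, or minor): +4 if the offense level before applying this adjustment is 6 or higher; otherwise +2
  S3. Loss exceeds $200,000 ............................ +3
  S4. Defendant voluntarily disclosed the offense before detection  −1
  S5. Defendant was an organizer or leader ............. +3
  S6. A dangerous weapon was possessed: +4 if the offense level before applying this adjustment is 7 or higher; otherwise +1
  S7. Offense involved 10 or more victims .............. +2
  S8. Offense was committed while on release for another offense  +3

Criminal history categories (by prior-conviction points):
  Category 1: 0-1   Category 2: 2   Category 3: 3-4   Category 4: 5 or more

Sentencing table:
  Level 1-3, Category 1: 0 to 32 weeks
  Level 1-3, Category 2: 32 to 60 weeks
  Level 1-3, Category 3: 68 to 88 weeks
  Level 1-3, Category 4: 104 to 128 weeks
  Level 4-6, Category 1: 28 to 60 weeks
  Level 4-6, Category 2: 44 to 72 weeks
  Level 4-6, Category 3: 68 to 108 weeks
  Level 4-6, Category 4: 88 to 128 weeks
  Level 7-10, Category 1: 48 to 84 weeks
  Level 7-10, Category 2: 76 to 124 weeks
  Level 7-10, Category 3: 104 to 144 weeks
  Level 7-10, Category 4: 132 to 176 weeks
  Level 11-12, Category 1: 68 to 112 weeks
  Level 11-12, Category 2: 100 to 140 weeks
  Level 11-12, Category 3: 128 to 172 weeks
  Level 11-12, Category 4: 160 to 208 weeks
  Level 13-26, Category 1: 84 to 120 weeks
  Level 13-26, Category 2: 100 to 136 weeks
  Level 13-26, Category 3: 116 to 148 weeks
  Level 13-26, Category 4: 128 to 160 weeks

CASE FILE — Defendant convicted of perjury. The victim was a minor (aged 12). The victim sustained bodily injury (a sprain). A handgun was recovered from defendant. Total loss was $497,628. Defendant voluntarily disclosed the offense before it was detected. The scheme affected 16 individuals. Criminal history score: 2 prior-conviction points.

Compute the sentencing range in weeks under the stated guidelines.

100-136 weeks

Base offense level for perjury: 13.
S1 applies: 13 + 3 = 16.
S2 applies (level before this adjustment is 16 ≥ 6, so +4): 16 + 4 = 20.
S3 applies: 20 + 3 = 23.
S4 applies: 23 − 1 = 22.
S5 does not apply.
S6 applies (level before this adjustment is 22 ≥ 7, so +4): 22 + 4 = 26.
S7 applies: 26 + 2 = 28.
S8 does not apply.
Level 28 exceeds the maximum of 26; capped at 26.
Final offense level: 26.
Criminal history: 2 prior points → Category 2 (2).
Level 26 falls in the 13-26 band.
Grid: Level 13-26 × Category 2 = 100-136 weeks.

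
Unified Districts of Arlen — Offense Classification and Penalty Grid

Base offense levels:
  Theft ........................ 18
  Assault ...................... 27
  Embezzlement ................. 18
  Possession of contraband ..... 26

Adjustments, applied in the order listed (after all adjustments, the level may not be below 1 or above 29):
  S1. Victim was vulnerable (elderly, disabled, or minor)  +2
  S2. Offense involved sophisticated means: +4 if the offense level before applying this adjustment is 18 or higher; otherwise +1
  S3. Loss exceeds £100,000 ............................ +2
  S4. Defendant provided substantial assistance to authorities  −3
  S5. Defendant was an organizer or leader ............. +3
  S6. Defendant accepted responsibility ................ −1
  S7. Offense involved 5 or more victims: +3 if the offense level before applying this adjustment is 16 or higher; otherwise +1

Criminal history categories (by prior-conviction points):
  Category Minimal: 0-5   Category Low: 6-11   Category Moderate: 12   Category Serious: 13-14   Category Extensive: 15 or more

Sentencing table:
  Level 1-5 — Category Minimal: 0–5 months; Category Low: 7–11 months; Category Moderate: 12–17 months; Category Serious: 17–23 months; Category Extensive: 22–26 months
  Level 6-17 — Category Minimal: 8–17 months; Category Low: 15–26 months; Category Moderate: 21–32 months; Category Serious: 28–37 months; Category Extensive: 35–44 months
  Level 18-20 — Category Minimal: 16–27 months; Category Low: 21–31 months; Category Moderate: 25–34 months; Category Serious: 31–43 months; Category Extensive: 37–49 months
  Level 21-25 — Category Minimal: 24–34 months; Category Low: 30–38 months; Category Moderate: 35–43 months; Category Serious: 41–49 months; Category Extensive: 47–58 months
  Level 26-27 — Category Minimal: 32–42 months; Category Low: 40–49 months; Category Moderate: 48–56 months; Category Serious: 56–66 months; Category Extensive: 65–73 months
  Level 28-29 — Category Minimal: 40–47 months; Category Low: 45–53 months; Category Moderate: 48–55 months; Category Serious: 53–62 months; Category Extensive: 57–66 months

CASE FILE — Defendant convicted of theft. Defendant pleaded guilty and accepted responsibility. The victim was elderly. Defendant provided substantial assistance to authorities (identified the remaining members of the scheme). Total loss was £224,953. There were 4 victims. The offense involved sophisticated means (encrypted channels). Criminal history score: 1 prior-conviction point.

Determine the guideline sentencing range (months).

24-34 months

Base offense level for theft: 18.
S1 applies: 18 + 2 = 20.
S2 applies (level before this adjustment is 20 ≥ 18, so +4): 20 + 4 = 24.
S3 applies: 24 + 2 = 26.
S4 applies: 26 − 3 = 23.
S6 applies: 23 − 1 = 22.
Final offense level: 22.
Criminal history: 1 prior point → Category Minimal (0-5).
Level 22 falls in the 21-25 band.
Grid: Level 21-25 × Category Minimal = 24-34 months.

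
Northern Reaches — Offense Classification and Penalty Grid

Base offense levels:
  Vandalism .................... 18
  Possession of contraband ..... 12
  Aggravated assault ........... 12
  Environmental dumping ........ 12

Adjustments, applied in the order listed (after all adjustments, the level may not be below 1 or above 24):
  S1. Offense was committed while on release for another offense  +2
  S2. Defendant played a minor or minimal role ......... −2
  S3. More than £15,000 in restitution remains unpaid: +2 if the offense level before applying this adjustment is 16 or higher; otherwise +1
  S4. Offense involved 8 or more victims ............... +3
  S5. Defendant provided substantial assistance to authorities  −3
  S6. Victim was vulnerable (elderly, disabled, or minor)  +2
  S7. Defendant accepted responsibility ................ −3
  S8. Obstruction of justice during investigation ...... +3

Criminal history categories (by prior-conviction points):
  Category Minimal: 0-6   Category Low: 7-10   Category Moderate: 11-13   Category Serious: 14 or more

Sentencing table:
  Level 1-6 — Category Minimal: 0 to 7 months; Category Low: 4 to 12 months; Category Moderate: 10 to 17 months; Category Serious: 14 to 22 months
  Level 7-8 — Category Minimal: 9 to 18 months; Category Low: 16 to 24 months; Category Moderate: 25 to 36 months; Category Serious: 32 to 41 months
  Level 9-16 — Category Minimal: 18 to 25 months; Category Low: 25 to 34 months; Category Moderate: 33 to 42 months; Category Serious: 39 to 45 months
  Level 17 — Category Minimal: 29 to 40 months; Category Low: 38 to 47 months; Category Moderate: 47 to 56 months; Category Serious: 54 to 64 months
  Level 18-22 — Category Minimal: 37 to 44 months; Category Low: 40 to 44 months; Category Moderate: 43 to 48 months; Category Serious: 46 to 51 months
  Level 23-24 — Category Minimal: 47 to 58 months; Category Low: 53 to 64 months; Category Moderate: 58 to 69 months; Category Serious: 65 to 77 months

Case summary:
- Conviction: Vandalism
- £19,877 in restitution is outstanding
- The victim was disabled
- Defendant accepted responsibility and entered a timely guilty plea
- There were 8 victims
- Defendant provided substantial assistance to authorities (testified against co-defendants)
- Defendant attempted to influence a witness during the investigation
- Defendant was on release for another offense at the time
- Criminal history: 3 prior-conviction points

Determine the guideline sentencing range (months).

Base offense level for vandalism: 18.
S1 applies: 18 + 2 = 20.
S2 does not apply.
S3 applies (level before this adjustment is 20 ≥ 16, so +2): 20 + 2 = 22.
S4 applies: 22 + 3 = 25.
S5 applies: 25 − 3 = 22.
S6 applies: 22 + 2 = 24.
S7 applies: 24 − 3 = 21.
S8 applies: 21 + 3 = 24.
Final offense level: 24.
Criminal history: 3 prior points → Category Minimal (0-6).
Level 24 falls in the 23-24 band.
Grid: Level 23-24 × Category Minimal = 47-58 months.

47-58 months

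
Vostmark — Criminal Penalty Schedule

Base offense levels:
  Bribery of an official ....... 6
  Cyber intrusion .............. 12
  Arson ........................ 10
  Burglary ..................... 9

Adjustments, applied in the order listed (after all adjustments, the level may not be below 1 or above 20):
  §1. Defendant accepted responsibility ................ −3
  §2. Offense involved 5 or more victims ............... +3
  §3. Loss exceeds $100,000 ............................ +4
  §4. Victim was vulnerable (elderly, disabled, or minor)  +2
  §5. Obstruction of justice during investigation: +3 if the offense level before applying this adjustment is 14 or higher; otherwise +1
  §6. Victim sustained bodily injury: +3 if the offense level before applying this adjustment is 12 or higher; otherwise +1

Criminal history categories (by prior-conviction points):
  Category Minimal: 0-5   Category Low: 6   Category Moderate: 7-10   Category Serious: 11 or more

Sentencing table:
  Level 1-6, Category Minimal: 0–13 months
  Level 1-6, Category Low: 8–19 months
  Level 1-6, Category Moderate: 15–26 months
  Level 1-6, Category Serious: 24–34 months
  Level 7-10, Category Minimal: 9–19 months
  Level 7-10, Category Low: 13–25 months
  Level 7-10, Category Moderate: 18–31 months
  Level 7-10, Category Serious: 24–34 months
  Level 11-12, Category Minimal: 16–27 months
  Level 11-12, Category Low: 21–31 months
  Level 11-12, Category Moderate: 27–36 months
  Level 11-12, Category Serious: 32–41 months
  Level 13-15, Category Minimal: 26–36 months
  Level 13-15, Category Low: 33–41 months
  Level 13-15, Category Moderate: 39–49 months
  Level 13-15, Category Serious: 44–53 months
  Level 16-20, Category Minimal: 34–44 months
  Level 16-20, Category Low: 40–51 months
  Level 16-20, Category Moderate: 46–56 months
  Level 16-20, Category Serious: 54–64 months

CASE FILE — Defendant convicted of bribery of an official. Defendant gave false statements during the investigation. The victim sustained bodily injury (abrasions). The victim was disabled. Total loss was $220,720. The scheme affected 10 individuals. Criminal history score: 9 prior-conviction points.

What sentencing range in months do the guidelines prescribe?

Base offense level for bribery of an official: 6.
§1 does not apply.
§2 applies: 6 + 3 = 9.
§3 applies: 9 + 4 = 13.
§4 applies: 13 + 2 = 15.
§5 applies (level before this adjustment is 15 ≥ 14, so +3): 15 + 3 = 18.
§6 applies (level before this adjustment is 18 ≥ 12, so +3): 18 + 3 = 21.
Level 21 exceeds the maximum of 20; capped at 20.
Final offense level: 20.
Criminal history: 9 prior points → Category Moderate (7-10).
Level 20 falls in the 16-20 band.
Grid: Level 16-20 × Category Moderate = 46-56 months.

46-56 months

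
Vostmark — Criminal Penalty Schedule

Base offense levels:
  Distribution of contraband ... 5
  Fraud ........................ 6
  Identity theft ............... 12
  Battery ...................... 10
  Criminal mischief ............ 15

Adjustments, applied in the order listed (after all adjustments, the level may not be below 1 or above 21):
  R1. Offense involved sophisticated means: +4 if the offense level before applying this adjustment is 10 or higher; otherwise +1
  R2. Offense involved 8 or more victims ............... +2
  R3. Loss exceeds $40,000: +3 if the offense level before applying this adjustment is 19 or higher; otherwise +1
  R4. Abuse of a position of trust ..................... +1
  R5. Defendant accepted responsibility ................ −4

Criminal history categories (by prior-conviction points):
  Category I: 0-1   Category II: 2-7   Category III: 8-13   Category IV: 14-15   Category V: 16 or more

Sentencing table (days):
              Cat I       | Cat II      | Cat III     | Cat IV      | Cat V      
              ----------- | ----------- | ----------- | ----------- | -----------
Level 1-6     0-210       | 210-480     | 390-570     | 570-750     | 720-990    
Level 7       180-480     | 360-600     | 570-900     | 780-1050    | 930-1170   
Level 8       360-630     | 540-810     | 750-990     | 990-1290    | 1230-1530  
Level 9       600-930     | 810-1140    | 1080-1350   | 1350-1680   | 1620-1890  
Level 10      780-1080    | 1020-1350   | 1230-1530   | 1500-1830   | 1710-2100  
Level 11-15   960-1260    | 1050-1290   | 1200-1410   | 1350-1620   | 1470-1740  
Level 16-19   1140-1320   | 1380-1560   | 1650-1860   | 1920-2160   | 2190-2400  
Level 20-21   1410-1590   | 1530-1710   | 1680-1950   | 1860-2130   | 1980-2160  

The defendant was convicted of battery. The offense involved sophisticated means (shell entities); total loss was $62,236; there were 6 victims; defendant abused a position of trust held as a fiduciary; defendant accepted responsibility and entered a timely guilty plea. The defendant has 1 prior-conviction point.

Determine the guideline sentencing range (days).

Base offense level for battery: 10.
R1 applies (level before this adjustment is 10 ≥ 10, so +4): 10 + 4 = 14.
R3 applies (level before this adjustment is 14 < 19, so +1): 14 + 1 = 15.
R4 applies: 15 + 1 = 16.
R5 applies: 16 − 4 = 12.
Final offense level: 12.
Criminal history: 1 prior point → Category I (0-1).
Level 12 falls in the 11-15 band.
Grid: Level 11-15 × Category I = 960-1260 days.

960-1260 days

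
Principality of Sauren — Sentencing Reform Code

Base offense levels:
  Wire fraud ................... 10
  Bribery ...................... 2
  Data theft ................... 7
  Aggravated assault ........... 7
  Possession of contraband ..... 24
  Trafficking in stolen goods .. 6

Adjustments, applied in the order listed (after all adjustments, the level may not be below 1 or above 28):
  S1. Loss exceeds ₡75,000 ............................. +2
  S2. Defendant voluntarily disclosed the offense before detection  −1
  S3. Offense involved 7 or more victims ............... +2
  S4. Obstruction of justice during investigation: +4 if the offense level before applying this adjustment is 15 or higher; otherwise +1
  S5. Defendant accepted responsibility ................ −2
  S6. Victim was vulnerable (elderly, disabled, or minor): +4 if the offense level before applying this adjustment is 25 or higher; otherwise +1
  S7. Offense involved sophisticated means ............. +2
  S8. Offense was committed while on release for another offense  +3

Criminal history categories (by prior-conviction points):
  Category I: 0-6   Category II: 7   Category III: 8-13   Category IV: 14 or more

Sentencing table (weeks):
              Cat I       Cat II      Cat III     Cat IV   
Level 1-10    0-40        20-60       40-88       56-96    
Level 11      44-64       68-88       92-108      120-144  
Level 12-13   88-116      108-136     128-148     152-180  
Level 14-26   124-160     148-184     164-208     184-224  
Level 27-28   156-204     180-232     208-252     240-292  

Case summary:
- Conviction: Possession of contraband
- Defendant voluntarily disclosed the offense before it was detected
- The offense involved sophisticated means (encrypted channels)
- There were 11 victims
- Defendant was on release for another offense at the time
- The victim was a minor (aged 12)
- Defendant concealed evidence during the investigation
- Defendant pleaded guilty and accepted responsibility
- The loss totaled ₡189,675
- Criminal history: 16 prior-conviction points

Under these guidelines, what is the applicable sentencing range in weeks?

Base offense level for possession of contraband: 24.
S1 applies: 24 + 2 = 26.
S2 applies: 26 − 1 = 25.
S3 applies: 25 + 2 = 27.
S4 applies (level before this adjustment is 27 ≥ 15, so +4): 27 + 4 = 31.
S5 applies: 31 − 2 = 29.
S6 applies (level before this adjustment is 29 ≥ 25, so +4): 29 + 4 = 33.
S7 applies: 33 + 2 = 35.
S8 applies: 35 + 3 = 38.
Level 38 exceeds the maximum of 28; capped at 28.
Final offense level: 28.
Criminal history: 16 prior points → Category IV (14+).
Level 28 falls in the 27-28 band.
Grid: Level 27-28 × Category IV = 240-292 weeks.

240-292 weeks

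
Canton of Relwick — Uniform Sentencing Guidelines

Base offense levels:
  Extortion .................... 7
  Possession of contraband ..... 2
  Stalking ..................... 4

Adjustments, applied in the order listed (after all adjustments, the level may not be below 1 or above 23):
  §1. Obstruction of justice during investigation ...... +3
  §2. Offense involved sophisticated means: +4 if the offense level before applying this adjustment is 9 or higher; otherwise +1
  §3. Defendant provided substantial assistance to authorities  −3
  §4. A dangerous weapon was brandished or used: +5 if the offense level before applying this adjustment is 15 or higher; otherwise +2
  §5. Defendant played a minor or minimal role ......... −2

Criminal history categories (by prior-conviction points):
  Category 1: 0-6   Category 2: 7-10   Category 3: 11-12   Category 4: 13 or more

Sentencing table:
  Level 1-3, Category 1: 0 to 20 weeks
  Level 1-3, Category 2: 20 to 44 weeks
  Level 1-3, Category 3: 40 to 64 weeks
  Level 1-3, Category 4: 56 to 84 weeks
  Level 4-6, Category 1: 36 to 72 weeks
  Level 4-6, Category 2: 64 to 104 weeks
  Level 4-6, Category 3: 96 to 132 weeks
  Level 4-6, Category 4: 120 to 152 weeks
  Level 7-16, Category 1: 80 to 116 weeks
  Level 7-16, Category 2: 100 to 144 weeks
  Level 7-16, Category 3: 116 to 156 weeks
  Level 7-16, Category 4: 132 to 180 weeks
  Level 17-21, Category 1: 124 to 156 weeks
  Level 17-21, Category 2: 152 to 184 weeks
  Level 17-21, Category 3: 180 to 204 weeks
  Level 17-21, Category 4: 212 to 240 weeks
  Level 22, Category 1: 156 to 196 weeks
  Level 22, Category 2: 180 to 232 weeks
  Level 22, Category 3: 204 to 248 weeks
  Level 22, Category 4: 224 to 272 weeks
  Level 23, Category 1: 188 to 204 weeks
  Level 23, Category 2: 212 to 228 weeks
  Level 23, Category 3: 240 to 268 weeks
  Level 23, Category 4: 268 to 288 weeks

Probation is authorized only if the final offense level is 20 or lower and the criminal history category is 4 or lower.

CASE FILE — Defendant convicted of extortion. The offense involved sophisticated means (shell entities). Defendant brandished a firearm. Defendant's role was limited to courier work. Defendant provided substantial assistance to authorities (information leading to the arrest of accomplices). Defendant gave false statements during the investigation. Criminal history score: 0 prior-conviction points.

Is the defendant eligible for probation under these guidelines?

Base offense level for extortion: 7.
§1 applies: 7 + 3 = 10.
§2 applies (level before this adjustment is 10 ≥ 9, so +4): 10 + 4 = 14.
§3 applies: 14 − 3 = 11.
§4 applies (level before this adjustment is 11 < 15, so +2): 11 + 2 = 13.
§5 applies: 13 − 2 = 11.
Final offense level: 11.
Criminal history: 0 prior points → Category 1 (0-6).
Level 11 falls in the 7-16 band.
Grid: Level 7-16 × Category 1 = 80-116 weeks.
Probation check: level 11 ≤ 20 and category 1 ≤ 4 → eligible.

Yes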